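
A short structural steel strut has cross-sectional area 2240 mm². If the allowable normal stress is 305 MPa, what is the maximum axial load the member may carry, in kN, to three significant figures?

P_max = σ_allow · A = 305 · 2240 = 683200 N = 683.2 kN.

683 kN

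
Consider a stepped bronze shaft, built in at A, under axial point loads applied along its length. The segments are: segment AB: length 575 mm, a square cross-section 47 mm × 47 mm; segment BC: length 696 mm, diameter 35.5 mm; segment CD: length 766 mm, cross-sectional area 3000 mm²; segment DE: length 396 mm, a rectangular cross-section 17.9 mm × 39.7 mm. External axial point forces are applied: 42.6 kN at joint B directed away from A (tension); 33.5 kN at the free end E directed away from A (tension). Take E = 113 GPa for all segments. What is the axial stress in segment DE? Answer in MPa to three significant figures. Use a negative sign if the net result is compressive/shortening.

Internal axial forces (sectioning from the free end, tension +): N_DE = 33.5 kN, N_CD = 33.5 kN, N_BC = 33.5 kN, N_AB = 76.1 kN.
A_DE = 710.6 mm².
σ_DE = N_DE/A_DE = 33500/710.6 = 47.14 MPa.

47.1 MPa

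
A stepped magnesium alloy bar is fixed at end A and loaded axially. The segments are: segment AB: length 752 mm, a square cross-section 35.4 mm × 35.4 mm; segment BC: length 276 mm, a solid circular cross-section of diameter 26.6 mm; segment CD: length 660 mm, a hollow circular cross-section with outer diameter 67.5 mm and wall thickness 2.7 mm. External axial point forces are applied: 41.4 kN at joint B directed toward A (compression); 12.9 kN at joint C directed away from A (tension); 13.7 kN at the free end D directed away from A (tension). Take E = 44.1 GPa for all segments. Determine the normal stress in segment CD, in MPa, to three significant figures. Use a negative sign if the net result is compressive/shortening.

Internal axial forces (sectioning from the free end, tension +): N_CD = 13.7 kN, N_BC = 26.6 kN, N_AB = -14.8 kN.
A_CD = 549.7 mm².
σ_CD = N_CD/A_CD = 13700/549.7 = 24.92 MPa.

24.9 MPa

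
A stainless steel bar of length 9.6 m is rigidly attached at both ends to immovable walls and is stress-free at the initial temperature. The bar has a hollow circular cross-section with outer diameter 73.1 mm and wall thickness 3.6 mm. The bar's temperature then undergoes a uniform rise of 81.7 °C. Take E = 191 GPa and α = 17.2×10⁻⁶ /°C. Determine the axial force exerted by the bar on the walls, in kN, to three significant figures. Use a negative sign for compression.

-211 kN

Free thermal expansion αLΔT = 17.2e-6 · 9600 · 81.7 = 13.49 mm.
The walls impose strain ε = −(13.49)/9600 = -1.4052e-03; σ = Eε = 191000 · -1.4052e-03 = -268.4 MPa.
Wall reaction R = σ·A = -268.4·786 = -211000 N = -211 kN.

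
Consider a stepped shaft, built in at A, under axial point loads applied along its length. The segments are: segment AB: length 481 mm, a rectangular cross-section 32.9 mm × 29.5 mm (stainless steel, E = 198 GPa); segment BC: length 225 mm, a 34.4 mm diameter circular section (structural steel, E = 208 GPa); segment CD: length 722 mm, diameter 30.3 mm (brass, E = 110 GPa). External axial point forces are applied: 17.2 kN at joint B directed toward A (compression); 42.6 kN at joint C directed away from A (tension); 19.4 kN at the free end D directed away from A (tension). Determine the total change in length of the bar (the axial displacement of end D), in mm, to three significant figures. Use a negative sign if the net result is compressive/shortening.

0.361 mm

Internal axial forces (sectioning from the free end, tension +): N_CD = 19.4 kN, N_BC = 62 kN, N_AB = 44.8 kN.
A_AB = 970.5 mm².
A_BC = 929.4 mm².
A_CD = 721.1 mm².
δ_AB = 44800·481/(970.5·198000) = 0.1121 mm
δ_BC = 62000·225/(929.4·208000) = 0.07216 mm
δ_CD = 19400·722/(721.1·110000) = 0.1766 mm
δ = Σδ_i = 0.3609 mm.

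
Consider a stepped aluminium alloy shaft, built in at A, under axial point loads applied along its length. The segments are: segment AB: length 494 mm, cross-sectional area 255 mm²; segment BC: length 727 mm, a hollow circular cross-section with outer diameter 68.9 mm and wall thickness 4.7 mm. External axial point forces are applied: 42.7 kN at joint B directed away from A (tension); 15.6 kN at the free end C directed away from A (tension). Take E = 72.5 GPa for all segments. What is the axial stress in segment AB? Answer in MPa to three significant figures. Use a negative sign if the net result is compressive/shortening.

Internal axial forces (sectioning from the free end, tension +): N_BC = 15.6 kN, N_AB = 58.3 kN.
σ_AB = N_AB/A_AB = 58300/255 = 228.6 MPa.

229 MPa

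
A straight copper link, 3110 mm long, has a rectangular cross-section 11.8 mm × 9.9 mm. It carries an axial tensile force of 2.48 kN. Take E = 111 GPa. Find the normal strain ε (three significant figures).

A = 116.8 mm².
σ = N/A = 21.23 MPa; ε = σ/E = 21.23/111000 = 1.913e-04.

1.91e-04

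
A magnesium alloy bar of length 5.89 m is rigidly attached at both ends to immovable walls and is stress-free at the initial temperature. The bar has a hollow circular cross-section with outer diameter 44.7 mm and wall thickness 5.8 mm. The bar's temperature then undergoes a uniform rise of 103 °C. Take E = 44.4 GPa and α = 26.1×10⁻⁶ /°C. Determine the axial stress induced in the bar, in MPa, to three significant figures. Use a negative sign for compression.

Free thermal expansion αLΔT = 26.1e-6 · 5890 · 103 = 15.83 mm.
The walls impose strain ε = −(15.83)/5890 = -2.6883e-03; σ = Eε = 44400 · -2.6883e-03 = -119.4 MPa.

-119 MPa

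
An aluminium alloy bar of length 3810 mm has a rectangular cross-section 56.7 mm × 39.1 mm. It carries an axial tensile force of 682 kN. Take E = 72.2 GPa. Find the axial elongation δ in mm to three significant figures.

16.2 mm

A = 2217 mm².
δ_mech = NL/(AE) = 682000·3810/(2217·72200) = 16.23 mm.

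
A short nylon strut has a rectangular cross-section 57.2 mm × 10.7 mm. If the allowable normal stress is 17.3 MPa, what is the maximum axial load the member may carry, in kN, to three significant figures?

A = 612 mm².
P_max = σ_allow · A = 17.3 · 612 = 10590 N = 10.59 kN.

10.6 kN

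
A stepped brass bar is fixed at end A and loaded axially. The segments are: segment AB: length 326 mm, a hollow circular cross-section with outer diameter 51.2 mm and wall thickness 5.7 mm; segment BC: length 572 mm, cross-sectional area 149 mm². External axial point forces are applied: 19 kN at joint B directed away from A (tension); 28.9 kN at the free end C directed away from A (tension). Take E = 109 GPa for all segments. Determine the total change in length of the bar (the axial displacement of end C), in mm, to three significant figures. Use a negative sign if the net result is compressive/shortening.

1.19 mm

Internal axial forces (sectioning from the free end, tension +): N_BC = 28.9 kN, N_AB = 47.9 kN.
A_AB = 814.8 mm².
δ_AB = 47900·326/(814.8·109000) = 0.1758 mm
δ_BC = 28900·572/(149·109000) = 1.018 mm
δ = Σδ_i = 1.194 mm.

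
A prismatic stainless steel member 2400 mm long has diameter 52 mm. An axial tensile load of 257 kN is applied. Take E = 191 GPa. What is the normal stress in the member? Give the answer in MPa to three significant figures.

A = 2124 mm².
σ = N/A = 257000/2124 = 121 MPa.

121 MPa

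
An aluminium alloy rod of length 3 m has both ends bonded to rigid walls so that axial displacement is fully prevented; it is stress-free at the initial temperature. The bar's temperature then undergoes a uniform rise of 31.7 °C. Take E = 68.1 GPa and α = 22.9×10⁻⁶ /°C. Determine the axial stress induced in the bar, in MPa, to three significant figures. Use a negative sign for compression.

Free thermal expansion αLΔT = 22.9e-6 · 3000 · 31.7 = 2.178 mm.
The walls impose strain ε = −(2.178)/3000 = -7.2593e-04; σ = Eε = 68100 · -7.2593e-04 = -49.44 MPa.

-49.4 MPa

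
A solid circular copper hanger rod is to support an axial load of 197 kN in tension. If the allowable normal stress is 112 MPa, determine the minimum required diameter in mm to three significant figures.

Required area A ≥ P/σ_allow = 197000/112 = 1759 mm².
For a solid circular section, d ≥ √(4A/π) = 47.32 mm.

47.3 mm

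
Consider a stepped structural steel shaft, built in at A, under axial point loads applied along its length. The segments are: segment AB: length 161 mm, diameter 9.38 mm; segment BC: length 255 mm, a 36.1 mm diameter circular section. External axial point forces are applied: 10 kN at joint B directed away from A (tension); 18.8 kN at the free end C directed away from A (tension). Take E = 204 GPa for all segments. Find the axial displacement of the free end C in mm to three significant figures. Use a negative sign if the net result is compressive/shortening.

Internal axial forces (sectioning from the free end, tension +): N_BC = 18.8 kN, N_AB = 28.8 kN.
A_AB = 69.1 mm².
A_BC = 1024 mm².
δ_AB = 28800·161/(69.1·204000) = 0.3289 mm
δ_BC = 18800·255/(1024·204000) = 0.02296 mm
δ = Σδ_i = 0.3519 mm.

0.352 mm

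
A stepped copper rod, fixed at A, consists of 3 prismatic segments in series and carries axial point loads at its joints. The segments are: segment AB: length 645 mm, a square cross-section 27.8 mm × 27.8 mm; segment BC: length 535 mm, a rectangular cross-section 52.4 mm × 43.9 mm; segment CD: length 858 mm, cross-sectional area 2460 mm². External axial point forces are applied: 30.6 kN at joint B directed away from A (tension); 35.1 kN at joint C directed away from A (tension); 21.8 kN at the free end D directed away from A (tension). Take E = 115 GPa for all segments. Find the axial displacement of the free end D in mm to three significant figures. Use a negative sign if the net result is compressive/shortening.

Internal axial forces (sectioning from the free end, tension +): N_CD = 21.8 kN, N_BC = 56.9 kN, N_AB = 87.5 kN.
A_AB = 772.8 mm².
A_BC = 2300 mm².
δ_AB = 87500·645/(772.8·115000) = 0.635 mm
δ_BC = 56900·535/(2300·115000) = 0.1151 mm
δ_CD = 21800·858/(2460·115000) = 0.06612 mm
δ = Σδ_i = 0.8162 mm.

0.816 mm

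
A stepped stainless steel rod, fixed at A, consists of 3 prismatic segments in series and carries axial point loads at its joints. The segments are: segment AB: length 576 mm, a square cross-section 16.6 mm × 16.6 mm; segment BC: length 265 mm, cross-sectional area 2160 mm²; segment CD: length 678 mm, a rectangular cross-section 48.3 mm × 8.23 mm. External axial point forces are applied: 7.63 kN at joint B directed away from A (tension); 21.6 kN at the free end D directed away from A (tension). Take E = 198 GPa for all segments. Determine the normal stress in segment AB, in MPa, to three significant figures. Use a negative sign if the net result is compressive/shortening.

Internal axial forces (sectioning from the free end, tension +): N_CD = 21.6 kN, N_BC = 21.6 kN, N_AB = 29.23 kN.
A_AB = 275.6 mm².
σ_AB = N_AB/A_AB = 29230/275.6 = 106.1 MPa.

106 MPa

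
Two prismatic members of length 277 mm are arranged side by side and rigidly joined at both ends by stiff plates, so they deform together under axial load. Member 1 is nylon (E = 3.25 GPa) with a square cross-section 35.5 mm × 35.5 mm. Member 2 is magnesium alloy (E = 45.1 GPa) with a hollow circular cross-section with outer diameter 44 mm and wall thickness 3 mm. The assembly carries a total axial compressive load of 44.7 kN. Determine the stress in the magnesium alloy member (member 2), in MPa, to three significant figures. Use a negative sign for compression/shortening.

A_1 = 1260 mm².
A_2 = 386.4 mm².
Equal strain + equilibrium ⇒ each member carries load in proportion to AE: A₁E₁ = 4096000 N, A₂E₂ = 17430000 N, ΣAE = 21520000 N.
σ₂ = P·E₂/ΣAE = -44700·45100/21520000 = -93.67 MPa.

-93.7 MPa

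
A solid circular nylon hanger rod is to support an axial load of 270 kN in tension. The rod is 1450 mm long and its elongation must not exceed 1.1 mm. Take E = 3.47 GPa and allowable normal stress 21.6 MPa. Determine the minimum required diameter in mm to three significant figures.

Required area A ≥ P/σ_allow = 270000/21.6 = 12500 mm².
For a solid circular section, d ≥ √(4A/π) = 126.2 mm.
Elongation limit: A ≥ PL/(Eδ_allow) = 270000·1450/(3470·1.1) = 102600 mm² ⇒ d ≥ 361.4 mm.
The elongation limit governs.

361 mm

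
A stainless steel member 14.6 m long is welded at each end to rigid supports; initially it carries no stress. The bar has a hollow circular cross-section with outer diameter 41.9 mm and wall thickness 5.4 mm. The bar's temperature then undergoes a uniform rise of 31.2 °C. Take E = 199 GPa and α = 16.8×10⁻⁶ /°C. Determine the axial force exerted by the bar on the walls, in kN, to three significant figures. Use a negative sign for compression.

Free thermal expansion αLΔT = 16.8e-6 · 14600 · 31.2 = 7.653 mm.
The walls impose strain ε = −(7.653)/14600 = -5.2416e-04; σ = Eε = 199000 · -5.2416e-04 = -104.3 MPa.
Wall reaction R = σ·A = -104.3·619.2 = -64590 N = -64.59 kN.

-64.6 kN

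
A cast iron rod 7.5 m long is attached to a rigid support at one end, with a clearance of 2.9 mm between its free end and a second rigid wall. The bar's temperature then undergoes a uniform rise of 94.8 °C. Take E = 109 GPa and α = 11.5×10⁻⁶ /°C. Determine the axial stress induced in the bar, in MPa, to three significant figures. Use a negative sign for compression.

-76.7 MPa

Free thermal expansion αLΔT = 11.5e-6 · 7500 · 94.8 = 8.176 mm.
The walls engage after the gap closes; constrained expansion = 8.176 − 2.9 = 5.276 mm.
The walls impose strain ε = −(5.276)/7500 = -7.0353e-04; σ = Eε = 109000 · -7.0353e-04 = -76.69 MPa.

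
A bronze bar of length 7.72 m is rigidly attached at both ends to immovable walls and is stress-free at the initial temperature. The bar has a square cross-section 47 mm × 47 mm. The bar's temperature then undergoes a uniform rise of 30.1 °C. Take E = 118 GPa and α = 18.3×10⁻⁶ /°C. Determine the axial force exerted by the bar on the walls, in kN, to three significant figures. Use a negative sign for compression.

-144 kN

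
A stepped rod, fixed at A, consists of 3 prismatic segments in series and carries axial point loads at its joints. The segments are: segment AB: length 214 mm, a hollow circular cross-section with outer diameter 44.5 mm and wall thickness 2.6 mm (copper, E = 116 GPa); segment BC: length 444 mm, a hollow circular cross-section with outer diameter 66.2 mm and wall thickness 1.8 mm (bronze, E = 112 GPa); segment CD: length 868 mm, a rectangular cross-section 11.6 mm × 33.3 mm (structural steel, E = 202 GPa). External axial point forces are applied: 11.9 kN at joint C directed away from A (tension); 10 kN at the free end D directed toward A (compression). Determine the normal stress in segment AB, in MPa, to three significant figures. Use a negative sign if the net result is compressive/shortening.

5.55 MPa

Internal axial forces (sectioning from the free end, tension +): N_CD = -10 kN, N_BC = 1.9 kN, N_AB = 1.9 kN.
A_AB = 342.2 mm².
σ_AB = N_AB/A_AB = 1900/342.2 = 5.552 MPa.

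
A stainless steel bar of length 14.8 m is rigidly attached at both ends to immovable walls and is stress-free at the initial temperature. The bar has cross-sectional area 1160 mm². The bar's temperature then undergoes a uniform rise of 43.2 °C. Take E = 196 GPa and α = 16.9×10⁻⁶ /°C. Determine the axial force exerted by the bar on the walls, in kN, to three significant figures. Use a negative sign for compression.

-166 kN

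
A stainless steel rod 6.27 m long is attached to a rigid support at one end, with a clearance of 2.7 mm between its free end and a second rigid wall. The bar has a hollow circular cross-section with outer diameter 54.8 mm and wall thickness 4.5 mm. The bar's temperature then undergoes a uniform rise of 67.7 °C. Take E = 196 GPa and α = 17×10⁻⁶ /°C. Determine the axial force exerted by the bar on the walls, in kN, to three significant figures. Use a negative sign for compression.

Free thermal expansion αLΔT = 17e-6 · 6270 · 67.7 = 7.216 mm.
The walls engage after the gap closes; constrained expansion = 7.216 − 2.7 = 4.516 mm.
The walls impose strain ε = −(4.516)/6270 = -7.2028e-04; σ = Eε = 196000 · -7.2028e-04 = -141.2 MPa.
Wall reaction R = σ·A = -141.2·711.1 = -100400 N = -100.4 kN.

-100 kN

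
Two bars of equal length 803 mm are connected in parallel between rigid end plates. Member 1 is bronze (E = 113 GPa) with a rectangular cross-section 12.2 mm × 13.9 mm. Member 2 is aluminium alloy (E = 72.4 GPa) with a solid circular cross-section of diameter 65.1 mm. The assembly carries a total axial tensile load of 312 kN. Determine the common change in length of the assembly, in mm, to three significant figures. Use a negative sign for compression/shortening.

0.963 mm

A_1 = 169.6 mm².
A_2 = 3329 mm².
Equal strain + equilibrium ⇒ each member carries load in proportion to AE: A₁E₁ = 19160000 N, A₂E₂ = 241000000 N, ΣAE = 260100000 N.
δ = PL/ΣAE = 312000·803/260100000 = 0.9631 mm.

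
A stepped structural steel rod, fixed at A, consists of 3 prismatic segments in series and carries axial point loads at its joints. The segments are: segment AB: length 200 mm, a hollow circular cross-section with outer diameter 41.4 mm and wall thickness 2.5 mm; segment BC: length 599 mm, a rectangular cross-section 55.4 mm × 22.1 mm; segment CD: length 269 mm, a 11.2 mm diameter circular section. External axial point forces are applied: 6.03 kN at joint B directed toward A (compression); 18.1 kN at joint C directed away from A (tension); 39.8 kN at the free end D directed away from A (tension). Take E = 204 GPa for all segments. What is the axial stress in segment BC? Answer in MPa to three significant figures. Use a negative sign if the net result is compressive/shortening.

47.3 MPa

Internal axial forces (sectioning from the free end, tension +): N_CD = 39.8 kN, N_BC = 57.9 kN, N_AB = 51.87 kN.
A_BC = 1224 mm².
σ_BC = N_BC/A_BC = 57900/1224 = 47.29 MPa.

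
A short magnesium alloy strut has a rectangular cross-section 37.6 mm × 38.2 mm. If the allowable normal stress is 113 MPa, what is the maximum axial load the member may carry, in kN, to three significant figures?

A = 1436 mm².
P_max = σ_allow · A = 113 · 1436 = 162300 N = 162.3 kN.

162 kN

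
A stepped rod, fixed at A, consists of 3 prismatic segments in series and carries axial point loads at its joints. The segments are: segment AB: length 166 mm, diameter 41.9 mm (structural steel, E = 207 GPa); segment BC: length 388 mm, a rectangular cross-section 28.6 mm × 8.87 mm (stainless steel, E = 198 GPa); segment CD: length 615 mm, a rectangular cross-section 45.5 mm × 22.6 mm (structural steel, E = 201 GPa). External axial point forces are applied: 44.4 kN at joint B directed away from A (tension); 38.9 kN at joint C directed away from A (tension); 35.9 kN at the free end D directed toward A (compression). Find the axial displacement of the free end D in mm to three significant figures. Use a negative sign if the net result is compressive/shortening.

Internal axial forces (sectioning from the free end, tension +): N_CD = -35.9 kN, N_BC = 3 kN, N_AB = 47.4 kN.
A_AB = 1379 mm².
A_BC = 253.7 mm².
A_CD = 1028 mm².
δ_AB = 47400·166/(1379·207000) = 0.02757 mm
δ_BC = 3000·388/(253.7·198000) = 0.02317 mm
δ_CD = -35900·615/(1028·201000) = -0.1068 mm
δ = Σδ_i = -0.05608 mm.

-0.0561 mm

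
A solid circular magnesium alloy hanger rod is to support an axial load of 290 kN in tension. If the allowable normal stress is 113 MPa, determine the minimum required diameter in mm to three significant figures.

57.2 mm

Required area A ≥ P/σ_allow = 290000/113 = 2566 mm².
For a solid circular section, d ≥ √(4A/π) = 57.16 mm.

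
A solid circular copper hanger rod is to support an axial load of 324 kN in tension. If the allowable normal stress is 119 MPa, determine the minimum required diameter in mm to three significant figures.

Required area A ≥ P/σ_allow = 324000/119 = 2723 mm².
For a solid circular section, d ≥ √(4A/π) = 58.88 mm.

58.9 mm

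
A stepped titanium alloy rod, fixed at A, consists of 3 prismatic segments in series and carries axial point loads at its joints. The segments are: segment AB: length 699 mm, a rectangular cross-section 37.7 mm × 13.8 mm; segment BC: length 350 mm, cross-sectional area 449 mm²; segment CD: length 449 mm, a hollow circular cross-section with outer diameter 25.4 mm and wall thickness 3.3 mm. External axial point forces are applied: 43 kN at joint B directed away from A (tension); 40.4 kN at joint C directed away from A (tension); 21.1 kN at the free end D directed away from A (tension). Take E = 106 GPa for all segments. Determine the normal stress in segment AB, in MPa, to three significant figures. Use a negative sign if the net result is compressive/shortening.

201 MPa

Internal axial forces (sectioning from the free end, tension +): N_CD = 21.1 kN, N_BC = 61.5 kN, N_AB = 104.5 kN.
A_AB = 520.3 mm².
σ_AB = N_AB/A_AB = 104500/520.3 = 200.9 MPa.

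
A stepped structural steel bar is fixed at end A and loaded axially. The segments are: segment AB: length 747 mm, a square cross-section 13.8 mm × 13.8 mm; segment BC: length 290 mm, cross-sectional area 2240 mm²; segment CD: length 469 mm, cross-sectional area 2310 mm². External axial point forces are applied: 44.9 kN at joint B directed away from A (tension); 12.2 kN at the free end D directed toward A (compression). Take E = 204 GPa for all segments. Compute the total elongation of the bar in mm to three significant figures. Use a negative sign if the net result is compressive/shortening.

0.609 mm

Internal axial forces (sectioning from the free end, tension +): N_CD = -12.2 kN, N_BC = -12.2 kN, N_AB = 32.7 kN.
A_AB = 190.4 mm².
δ_AB = 32700·747/(190.4·204000) = 0.6288 mm
δ_BC = -12200·290/(2240·204000) = -0.007742 mm
δ_CD = -12200·469/(2310·204000) = -0.01214 mm
δ = Σδ_i = 0.6089 mm.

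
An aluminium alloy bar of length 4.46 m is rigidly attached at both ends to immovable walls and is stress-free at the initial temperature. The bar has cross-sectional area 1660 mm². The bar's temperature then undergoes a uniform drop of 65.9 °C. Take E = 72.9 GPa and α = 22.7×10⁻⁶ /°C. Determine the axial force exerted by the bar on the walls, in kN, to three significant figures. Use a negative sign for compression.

Free thermal expansion αLΔT = 22.7e-6 · 4460 · -65.9 = -6.672 mm.
The walls impose strain ε = −(-6.672)/4460 = 1.4959e-03; σ = Eε = 72900 · 1.4959e-03 = 109.1 MPa.
Wall reaction R = σ·A = 109.1·1660 = 181000 N = 181 kN.

181 kN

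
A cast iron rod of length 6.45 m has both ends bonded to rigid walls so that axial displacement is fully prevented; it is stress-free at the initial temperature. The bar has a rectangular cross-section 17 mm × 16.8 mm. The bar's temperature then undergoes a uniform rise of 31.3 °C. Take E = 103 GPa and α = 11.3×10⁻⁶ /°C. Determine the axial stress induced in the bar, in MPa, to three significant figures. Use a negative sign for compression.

-36.4 MPa

Free thermal expansion αLΔT = 11.3e-6 · 6450 · 31.3 = 2.281 mm.
The walls impose strain ε = −(2.281)/6450 = -3.5369e-04; σ = Eε = 103000 · -3.5369e-04 = -36.43 MPa.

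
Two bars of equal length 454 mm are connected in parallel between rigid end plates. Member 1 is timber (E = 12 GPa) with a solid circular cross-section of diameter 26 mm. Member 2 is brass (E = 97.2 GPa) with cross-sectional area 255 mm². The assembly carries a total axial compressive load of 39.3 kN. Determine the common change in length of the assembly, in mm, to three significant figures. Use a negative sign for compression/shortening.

-0.573 mm

A_1 = 530.9 mm².
Equal strain + equilibrium ⇒ each member carries load in proportion to AE: A₁E₁ = 6371000 N, A₂E₂ = 24790000 N, ΣAE = 31160000 N.
δ = PL/ΣAE = -39300·454/31160000 = -0.5727 mm.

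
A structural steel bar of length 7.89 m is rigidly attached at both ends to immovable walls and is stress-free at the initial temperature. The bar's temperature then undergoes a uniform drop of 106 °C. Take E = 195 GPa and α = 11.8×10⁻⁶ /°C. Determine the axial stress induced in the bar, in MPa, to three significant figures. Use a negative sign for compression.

Free thermal expansion αLΔT = 11.8e-6 · 7890 · -106 = -9.869 mm.
The walls impose strain ε = −(-9.869)/7890 = 1.2508e-03; σ = Eε = 195000 · 1.2508e-03 = 243.9 MPa.

244 MPa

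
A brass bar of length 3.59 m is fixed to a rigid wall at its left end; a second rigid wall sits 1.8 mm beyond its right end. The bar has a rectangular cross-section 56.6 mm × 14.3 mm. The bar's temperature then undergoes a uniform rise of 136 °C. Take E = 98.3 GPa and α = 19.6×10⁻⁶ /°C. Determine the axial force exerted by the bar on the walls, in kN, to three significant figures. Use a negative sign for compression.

-172 kN

Free thermal expansion αLΔT = 19.6e-6 · 3590 · 136 = 9.57 mm.
The walls engage after the gap closes; constrained expansion = 9.57 − 1.8 = 7.77 mm.
The walls impose strain ε = −(7.77)/3590 = -2.1642e-03; σ = Eε = 98300 · -2.1642e-03 = -212.7 MPa.
Wall reaction R = σ·A = -212.7·809.4 = -172200 N = -172.2 kN.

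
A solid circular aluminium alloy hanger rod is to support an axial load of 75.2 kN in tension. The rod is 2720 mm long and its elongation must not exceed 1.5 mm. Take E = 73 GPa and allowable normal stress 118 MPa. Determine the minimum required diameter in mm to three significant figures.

48.8 mm

Required area A ≥ P/σ_allow = 75200/118 = 637.3 mm².
For a solid circular section, d ≥ √(4A/π) = 28.49 mm.
Elongation limit: A ≥ PL/(Eδ_allow) = 75200·2720/(73000·1.5) = 1868 mm² ⇒ d ≥ 48.77 mm.
The elongation limit governs.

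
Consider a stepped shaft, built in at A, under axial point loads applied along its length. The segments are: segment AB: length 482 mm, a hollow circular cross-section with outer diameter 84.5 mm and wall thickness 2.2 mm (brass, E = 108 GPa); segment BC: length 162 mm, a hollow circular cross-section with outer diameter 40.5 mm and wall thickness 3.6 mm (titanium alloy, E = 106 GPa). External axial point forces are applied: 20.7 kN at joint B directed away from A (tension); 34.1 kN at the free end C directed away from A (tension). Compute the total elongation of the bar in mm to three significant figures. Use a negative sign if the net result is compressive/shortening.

Internal axial forces (sectioning from the free end, tension +): N_BC = 34.1 kN, N_AB = 54.8 kN.
A_AB = 568.8 mm².
A_BC = 417.3 mm².
δ_AB = 54800·482/(568.8·108000) = 0.43 mm
δ_BC = 34100·162/(417.3·106000) = 0.1249 mm
δ = Σδ_i = 0.5548 mm.

0.555 mm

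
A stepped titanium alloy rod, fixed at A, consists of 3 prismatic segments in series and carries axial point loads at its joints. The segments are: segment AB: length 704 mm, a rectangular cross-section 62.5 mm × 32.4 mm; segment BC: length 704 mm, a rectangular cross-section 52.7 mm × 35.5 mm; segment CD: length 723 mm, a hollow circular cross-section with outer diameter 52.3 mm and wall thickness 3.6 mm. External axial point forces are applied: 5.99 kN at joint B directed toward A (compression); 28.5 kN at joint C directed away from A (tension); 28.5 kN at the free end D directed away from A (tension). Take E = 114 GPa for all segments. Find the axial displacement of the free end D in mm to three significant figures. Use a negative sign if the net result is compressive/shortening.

0.672 mm

Internal axial forces (sectioning from the free end, tension +): N_CD = 28.5 kN, N_BC = 57 kN, N_AB = 51.01 kN.
A_AB = 2025 mm².
A_BC = 1871 mm².
A_CD = 550.8 mm².
δ_AB = 51010·704/(2025·114000) = 0.1556 mm
δ_BC = 57000·704/(1871·114000) = 0.1881 mm
δ_CD = 28500·723/(550.8·114000) = 0.3282 mm
δ = Σδ_i = 0.6719 mm.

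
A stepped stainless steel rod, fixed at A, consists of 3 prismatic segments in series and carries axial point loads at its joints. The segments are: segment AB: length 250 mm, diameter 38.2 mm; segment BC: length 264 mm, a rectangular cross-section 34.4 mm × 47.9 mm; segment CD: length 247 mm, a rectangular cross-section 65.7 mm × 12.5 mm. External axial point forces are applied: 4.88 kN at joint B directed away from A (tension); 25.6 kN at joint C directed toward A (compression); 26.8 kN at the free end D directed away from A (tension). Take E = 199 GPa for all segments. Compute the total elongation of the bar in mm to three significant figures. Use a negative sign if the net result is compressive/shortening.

Internal axial forces (sectioning from the free end, tension +): N_CD = 26.8 kN, N_BC = 1.2 kN, N_AB = 6.08 kN.
A_AB = 1146 mm².
A_BC = 1648 mm².
A_CD = 821.2 mm².
δ_AB = 6080·250/(1146·199000) = 0.006665 mm
δ_BC = 1200·264/(1648·199000) = 0.0009661 mm
δ_CD = 26800·247/(821.2·199000) = 0.0405 mm
δ = Σδ_i = 0.04814 mm.

0.0481 mm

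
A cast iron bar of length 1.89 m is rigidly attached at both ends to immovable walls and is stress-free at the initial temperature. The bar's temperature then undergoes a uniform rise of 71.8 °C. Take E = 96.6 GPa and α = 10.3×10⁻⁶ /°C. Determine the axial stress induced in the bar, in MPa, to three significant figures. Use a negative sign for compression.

Free thermal expansion αLΔT = 10.3e-6 · 1890 · 71.8 = 1.398 mm.
The walls impose strain ε = −(1.398)/1890 = -7.3954e-04; σ = Eε = 96600 · -7.3954e-04 = -71.44 MPa.

-71.4 MPa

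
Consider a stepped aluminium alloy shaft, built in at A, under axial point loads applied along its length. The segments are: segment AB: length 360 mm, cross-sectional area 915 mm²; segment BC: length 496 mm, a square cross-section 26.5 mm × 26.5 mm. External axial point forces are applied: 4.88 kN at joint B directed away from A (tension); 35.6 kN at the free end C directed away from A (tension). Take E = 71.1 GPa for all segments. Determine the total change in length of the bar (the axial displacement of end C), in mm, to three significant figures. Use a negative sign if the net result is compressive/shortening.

Internal axial forces (sectioning from the free end, tension +): N_BC = 35.6 kN, N_AB = 40.48 kN.
A_BC = 702.2 mm².
δ_AB = 40480·360/(915·71100) = 0.224 mm
δ_BC = 35600·496/(702.2·71100) = 0.3536 mm
δ = Σδ_i = 0.5776 mm.

0.578 mm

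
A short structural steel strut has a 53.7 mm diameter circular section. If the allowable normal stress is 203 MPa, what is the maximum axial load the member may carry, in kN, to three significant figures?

A = 2265 mm².
P_max = σ_allow · A = 203 · 2265 = 459800 N = 459.8 kN.

460 kN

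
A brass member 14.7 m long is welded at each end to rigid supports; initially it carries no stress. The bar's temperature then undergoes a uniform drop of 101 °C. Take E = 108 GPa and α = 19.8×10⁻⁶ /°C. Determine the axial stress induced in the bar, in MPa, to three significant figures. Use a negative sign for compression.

216 MPa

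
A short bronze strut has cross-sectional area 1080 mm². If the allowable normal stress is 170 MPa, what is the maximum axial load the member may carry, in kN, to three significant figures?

184 kN

P_max = σ_allow · A = 170 · 1080 = 183600 N = 183.6 kN.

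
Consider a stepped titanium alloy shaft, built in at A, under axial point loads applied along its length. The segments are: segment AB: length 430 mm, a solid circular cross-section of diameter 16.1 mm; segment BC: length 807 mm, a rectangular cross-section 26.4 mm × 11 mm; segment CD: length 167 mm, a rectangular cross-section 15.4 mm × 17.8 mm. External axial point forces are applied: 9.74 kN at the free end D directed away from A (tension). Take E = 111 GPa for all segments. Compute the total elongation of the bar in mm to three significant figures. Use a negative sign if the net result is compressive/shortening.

Internal axial forces (sectioning from the free end, tension +): N_CD = 9.74 kN, N_BC = 9.74 kN, N_AB = 9.74 kN.
A_AB = 203.6 mm².
A_BC = 290.4 mm².
A_CD = 274.1 mm².
δ_AB = 9740·430/(203.6·111000) = 0.1853 mm
δ_BC = 9740·807/(290.4·111000) = 0.2438 mm
δ_CD = 9740·167/(274.1·111000) = 0.05346 mm
δ = Σδ_i = 0.4826 mm.

0.483 mm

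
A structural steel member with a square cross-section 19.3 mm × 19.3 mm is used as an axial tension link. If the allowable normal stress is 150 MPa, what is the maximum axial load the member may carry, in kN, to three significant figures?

55.9 kN

A = 372.5 mm².
P_max = σ_allow · A = 150 · 372.5 = 55870 N = 55.87 kN.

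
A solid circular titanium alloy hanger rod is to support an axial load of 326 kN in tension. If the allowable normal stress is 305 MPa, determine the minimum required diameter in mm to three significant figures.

36.9 mm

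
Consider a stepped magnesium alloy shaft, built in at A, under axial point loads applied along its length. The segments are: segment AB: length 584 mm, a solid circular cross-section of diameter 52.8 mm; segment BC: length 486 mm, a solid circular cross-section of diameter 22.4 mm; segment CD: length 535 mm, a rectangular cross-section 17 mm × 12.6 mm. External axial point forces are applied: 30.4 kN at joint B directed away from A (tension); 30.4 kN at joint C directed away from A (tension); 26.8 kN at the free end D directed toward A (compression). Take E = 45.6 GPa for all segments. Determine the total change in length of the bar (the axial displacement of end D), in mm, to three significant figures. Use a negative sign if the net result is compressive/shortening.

-1.17 mm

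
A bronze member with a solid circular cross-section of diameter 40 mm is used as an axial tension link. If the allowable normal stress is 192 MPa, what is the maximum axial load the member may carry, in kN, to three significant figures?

241 kN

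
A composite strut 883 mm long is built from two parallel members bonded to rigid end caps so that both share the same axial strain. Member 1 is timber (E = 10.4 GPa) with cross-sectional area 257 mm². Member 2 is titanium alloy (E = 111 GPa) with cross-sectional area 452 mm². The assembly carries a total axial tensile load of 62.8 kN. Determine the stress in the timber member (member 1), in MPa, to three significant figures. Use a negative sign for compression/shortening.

Equal strain + equilibrium ⇒ each member carries load in proportion to AE: A₁E₁ = 2673000 N, A₂E₂ = 50170000 N, ΣAE = 52840000 N.
σ₁ = P·E₁/ΣAE = 62800·10400/52840000 = 12.36 MPa.

12.4 MPa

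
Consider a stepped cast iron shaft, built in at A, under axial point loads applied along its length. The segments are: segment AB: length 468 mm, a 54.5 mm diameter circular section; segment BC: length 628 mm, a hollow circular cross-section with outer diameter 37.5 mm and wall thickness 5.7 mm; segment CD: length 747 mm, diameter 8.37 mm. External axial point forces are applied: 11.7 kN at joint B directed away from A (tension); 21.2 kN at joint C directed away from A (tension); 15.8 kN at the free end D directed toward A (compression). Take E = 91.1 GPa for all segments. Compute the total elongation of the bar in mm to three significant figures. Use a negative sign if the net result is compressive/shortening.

Internal axial forces (sectioning from the free end, tension +): N_CD = -15.8 kN, N_BC = 5.4 kN, N_AB = 17.1 kN.
A_AB = 2333 mm².
A_BC = 569.4 mm².
A_CD = 55.02 mm².
δ_AB = 17100·468/(2333·91100) = 0.03766 mm
δ_BC = 5400·628/(569.4·91100) = 0.06537 mm
δ_CD = -15800·747/(55.02·91100) = -2.355 mm
δ = Σδ_i = -2.252 mm.

-2.25 mm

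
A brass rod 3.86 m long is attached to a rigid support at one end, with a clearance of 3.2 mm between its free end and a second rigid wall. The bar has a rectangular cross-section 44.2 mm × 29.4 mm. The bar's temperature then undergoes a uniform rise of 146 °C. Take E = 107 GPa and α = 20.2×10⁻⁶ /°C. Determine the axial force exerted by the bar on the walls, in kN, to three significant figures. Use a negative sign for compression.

-295 kN

Free thermal expansion αLΔT = 20.2e-6 · 3860 · 146 = 11.38 mm.
The walls engage after the gap closes; constrained expansion = 11.38 − 3.2 = 8.184 mm.
The walls impose strain ε = −(8.184)/3860 = -2.1202e-03; σ = Eε = 107000 · -2.1202e-03 = -226.9 MPa.
Wall reaction R = σ·A = -226.9·1299 = -294800 N = -294.8 kN.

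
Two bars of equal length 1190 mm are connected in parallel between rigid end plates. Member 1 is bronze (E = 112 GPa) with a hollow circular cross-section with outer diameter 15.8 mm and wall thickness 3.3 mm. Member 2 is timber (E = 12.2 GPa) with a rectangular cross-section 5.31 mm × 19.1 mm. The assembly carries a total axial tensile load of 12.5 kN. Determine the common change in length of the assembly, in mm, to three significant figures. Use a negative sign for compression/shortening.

0.944 mm

A_1 = 129.6 mm².
A_2 = 101.4 mm².
Equal strain + equilibrium ⇒ each member carries load in proportion to AE: A₁E₁ = 14510000 N, A₂E₂ = 1237000 N, ΣAE = 15750000 N.
δ = PL/ΣAE = 12500·1190/15750000 = 0.9444 mm.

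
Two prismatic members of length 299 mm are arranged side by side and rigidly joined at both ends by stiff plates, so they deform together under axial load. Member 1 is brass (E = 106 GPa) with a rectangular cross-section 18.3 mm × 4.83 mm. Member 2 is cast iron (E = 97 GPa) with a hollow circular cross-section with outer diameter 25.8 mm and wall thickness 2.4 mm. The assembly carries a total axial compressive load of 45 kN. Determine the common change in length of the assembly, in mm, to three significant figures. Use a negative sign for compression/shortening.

A_1 = 88.39 mm².
A_2 = 176.4 mm².
Equal strain + equilibrium ⇒ each member carries load in proportion to AE: A₁E₁ = 9369000 N, A₂E₂ = 17110000 N, ΣAE = 26480000 N.
δ = PL/ΣAE = -45000·299/26480000 = -0.5081 mm.

-0.508 mm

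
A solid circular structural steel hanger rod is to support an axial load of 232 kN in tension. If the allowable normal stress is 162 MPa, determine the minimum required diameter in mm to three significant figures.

Required area A ≥ P/σ_allow = 232000/162 = 1432 mm².
For a solid circular section, d ≥ √(4A/π) = 42.7 mm.

42.7 mm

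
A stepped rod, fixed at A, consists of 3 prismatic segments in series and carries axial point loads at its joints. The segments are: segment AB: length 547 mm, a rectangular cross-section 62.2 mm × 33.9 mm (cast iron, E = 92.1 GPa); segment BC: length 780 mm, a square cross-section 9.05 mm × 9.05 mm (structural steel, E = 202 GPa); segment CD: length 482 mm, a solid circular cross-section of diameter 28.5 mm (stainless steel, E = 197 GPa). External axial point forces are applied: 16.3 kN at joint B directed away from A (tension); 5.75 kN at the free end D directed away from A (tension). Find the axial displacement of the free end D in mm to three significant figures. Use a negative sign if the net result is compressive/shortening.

0.355 mm

Internal axial forces (sectioning from the free end, tension +): N_CD = 5.75 kN, N_BC = 5.75 kN, N_AB = 22.05 kN.
A_AB = 2109 mm².
A_BC = 81.9 mm².
A_CD = 637.9 mm².
δ_AB = 22050·547/(2109·92100) = 0.06211 mm
δ_BC = 5750·780/(81.9·202000) = 0.2711 mm
δ_CD = 5750·482/(637.9·197000) = 0.02205 mm
δ = Σδ_i = 0.3553 mm.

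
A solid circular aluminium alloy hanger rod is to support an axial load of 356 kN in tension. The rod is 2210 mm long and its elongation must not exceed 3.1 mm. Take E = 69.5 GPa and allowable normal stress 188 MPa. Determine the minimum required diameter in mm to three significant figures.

68.2 mm

Required area A ≥ P/σ_allow = 356000/188 = 1894 mm².
For a solid circular section, d ≥ √(4A/π) = 49.1 mm.
Elongation limit: A ≥ PL/(Eδ_allow) = 356000·2210/(69500·3.1) = 3652 mm² ⇒ d ≥ 68.19 mm.
The elongation limit governs.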